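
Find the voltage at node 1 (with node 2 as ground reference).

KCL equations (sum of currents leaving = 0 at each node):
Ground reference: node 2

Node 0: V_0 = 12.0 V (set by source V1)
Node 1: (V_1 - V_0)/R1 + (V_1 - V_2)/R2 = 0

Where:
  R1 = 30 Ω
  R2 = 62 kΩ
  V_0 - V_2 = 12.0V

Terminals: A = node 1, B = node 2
Nodal analysis, taking node 2 as the 0 V reference.
Source V1 fixes V_0 = 12 V.
KCL at each unknown node (sum of currents leaving = 0; resistances in Ω):
  Node 1: (V_1 - 12)/30 + (V_1 - 0)/62000 = 0
Collecting terms: 0.03335 × V_1 = 0.4  =>  V_1 = 11.99 V
The requested potential is V_1 = 11.99 V.

Final answer: V_1 = 11.99 V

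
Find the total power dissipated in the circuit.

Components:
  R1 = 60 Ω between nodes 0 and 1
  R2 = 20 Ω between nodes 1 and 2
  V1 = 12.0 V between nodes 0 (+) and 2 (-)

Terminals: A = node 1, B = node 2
Nodal analysis, taking node 2 as the 0 V reference.
Source V1 fixes V_0 = 12 V.
KCL at each unknown node (sum of currents leaving = 0; resistances in Ω):
  Node 1: (V_1 - 12)/60 + (V_1 - 0)/20 = 0
Collecting terms: 0.06667 × V_1 = 0.2  =>  V_1 = 3 V
Power in each resistor, P = (ΔV)²/R:
  P_R1 = (12 - 3)²/60 = 1.35 W
  P_R2 = (3 - 0)²/20 = 0.45 W
P_total = P_R1 + P_R2 = 1.8 W

Final answer: 1.8 W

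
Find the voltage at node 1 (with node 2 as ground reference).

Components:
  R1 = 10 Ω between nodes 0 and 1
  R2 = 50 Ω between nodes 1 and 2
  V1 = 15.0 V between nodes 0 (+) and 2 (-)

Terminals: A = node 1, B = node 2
Nodal analysis, taking node 2 as the 0 V reference.
Source V1 fixes V_0 = 15 V.
KCL at each unknown node (sum of currents leaving = 0; resistances in Ω):
  Node 1: (V_1 - 15)/10 + (V_1 - 0)/50 = 0
Collecting terms: 0.12 × V_1 = 1.5  =>  V_1 = 12.5 V
The requested potential is V_1 = 12.5 V.

Final answer: V_1 = 12.5 V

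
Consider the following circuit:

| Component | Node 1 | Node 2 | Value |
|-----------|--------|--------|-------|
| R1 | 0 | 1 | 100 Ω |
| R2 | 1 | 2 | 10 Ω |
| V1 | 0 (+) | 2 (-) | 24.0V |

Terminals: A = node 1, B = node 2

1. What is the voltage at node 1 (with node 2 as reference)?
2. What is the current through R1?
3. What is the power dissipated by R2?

Nodal analysis, taking node 2 as the 0 V reference.
Source V1 fixes V_0 = 24 V.
KCL at each unknown node (sum of currents leaving = 0; resistances in Ω):
  Node 1: (V_1 - 24)/100 + (V_1 - 0)/10 = 0
Collecting terms: 0.11 × V_1 = 0.24  =>  V_1 = 2.182 V
Part 1:
  Read off the nodal solution: V_1 = 2.182 V
Part 2:
  I_R1 = (V_0 - V_1)/R1 = (24 - 2.182)/100 = 0.2182 A
  Magnitude: I_R1 = 0.2182 A
Part 3:
  I_R2 = (V_1 - V_2)/R2 = (2.182 - 0)/10 = 0.2182 A
  P_R2 = I_R2² × R2 = (0.2182)² × 10 = 0.476 W

Final answers:
1. V_1 = 2.182 V
2. I_R1 = 0.2182 A
3. P_R2 = 0.476 W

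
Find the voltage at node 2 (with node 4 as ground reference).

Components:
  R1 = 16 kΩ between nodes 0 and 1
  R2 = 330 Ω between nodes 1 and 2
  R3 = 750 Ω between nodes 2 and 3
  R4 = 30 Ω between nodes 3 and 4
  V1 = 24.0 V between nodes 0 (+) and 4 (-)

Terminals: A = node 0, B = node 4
Nodal analysis, taking node 4 as the 0 V reference.
Source V1 fixes V_0 = 24 V.
KCL at each unknown node (sum of currents leaving = 0; resistances in Ω):
  Node 1: (V_1 - 24)/16000 + (V_1 - V_2)/330 = 0
  Node 2: (V_2 - V_1)/330 + (V_2 - V_3)/750 = 0
  Node 3: (V_3 - V_2)/750 + (V_3 - 0)/30 = 0
Collecting terms (coefficients in siemens):
  0.003093·V_1 - 0.00303·V_2 = 0.0015
  0.004364·V_2 - 0.00303·V_1 - 0.001333·V_3 = 0
  0.03467·V_3 - 0.001333·V_2 = 0
Solving these 3 simultaneous equations (Gaussian elimination) gives:
  V_1 = 1.557 V, V_2 = 1.094 V, V_3 = 0.04208 V
The requested potential is V_2 = 1.094 V.

Final answer: V_2 = 1.094 V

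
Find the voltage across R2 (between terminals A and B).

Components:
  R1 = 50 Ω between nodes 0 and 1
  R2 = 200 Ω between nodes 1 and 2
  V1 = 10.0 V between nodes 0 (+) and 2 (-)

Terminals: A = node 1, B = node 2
R1 and R2 are in series across V1 (node 0 → node 1 → node 2), and the output A–B is taken across R2, so this is a voltage divider.
Series current: I = V1/(R1 + R2) = 10/(50 + 200) = 10/250 = 0.04 A
V_R2 = I × R2 = V1 × R2/(R1 + R2) = 10 × 200/250 = 8 V

Final answer: 8 V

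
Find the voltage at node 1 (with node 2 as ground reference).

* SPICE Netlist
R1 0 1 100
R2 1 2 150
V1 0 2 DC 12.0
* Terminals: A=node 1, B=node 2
Nodal analysis, taking node 2 as the 0 V reference.
Source V1 fixes V_0 = 12 V.
KCL at each unknown node (sum of currents leaving = 0; resistances in Ω):
  Node 1: (V_1 - 12)/100 + (V_1 - 0)/150 = 0
Collecting terms: 0.01667 × V_1 = 0.12  =>  V_1 = 7.2 V
The requested potential is V_1 = 7.2 V.

Final answer: V_1 = 7.2 V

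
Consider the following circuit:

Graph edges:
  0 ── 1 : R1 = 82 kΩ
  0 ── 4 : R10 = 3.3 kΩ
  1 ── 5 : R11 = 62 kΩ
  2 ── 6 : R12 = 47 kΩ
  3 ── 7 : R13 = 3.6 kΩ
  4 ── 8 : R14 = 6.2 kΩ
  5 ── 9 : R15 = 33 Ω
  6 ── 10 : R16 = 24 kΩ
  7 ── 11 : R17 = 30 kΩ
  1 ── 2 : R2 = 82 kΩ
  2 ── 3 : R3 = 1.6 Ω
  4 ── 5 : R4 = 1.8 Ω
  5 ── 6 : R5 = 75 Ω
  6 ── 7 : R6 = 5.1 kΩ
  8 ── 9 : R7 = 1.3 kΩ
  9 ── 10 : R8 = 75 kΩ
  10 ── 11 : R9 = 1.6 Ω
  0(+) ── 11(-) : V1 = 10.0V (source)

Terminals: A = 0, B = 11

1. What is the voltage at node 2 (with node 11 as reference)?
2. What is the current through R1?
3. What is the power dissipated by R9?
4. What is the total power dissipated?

Nodal analysis, taking node 11 as the 0 V reference.
Source V1 fixes V_0 = 10 V.
KCL at each unknown node (sum of currents leaving = 0; resistances in Ω):
  Node 1: (V_1 - 10)/82000 + (V_1 - V_2)/82000 + (V_1 - V_5)/62000 = 0
  Node 2: (V_2 - V_1)/82000 + (V_2 - V_3)/1.6 + (V_2 - V_6)/47000 = 0
  Node 3: (V_3 - V_2)/1.6 + (V_3 - V_7)/3600 = 0
  Node 4: (V_4 - V_5)/1.8 + (V_4 - 10)/3300 + (V_4 - V_8)/6200 = 0
  Node 5: (V_5 - V_4)/1.8 + (V_5 - V_6)/75 + (V_5 - V_1)/62000 + (V_5 - V_9)/33 = 0
  Node 6: (V_6 - V_5)/75 + (V_6 - V_7)/5100 + (V_6 - V_2)/47000 + (V_6 - V_10)/24000 = 0
  Node 7: (V_7 - V_6)/5100 + (V_7 - V_3)/3600 + (V_7 - 0)/30000 = 0
  Node 8: (V_8 - V_9)/1300 + (V_8 - V_4)/6200 = 0
  Node 9: (V_9 - V_8)/1300 + (V_9 - V_10)/75000 + (V_9 - V_5)/33 = 0
  Node 10: (V_10 - V_9)/75000 + (V_10 - 0)/1.6 + (V_10 - V_6)/24000 = 0
Collecting terms (coefficients in siemens):
  0.00004052·V_1 - 0.0000122·V_2 - 0.00001613·V_5 = 0.000122
  0.625·V_2 - 0.0000122·V_1 - 0.625·V_3 - 0.00002128·V_6 = 0
  0.6253·V_3 - 0.625·V_2 - 0.0002778·V_7 = 0
  0.556·V_4 - 0.5556·V_5 - 0.0001613·V_8 = 0.00303
  0.5992·V_5 - 0.00001613·V_1 - 0.5556·V_4 - 0.01333·V_6 - 0.0303·V_9 = 0
  0.01359·V_6 - 0.00002128·V_2 - 0.01333·V_5 - 0.0001961·V_7 - 0.00004167·V_10 = 0
  0.0005072·V_7 - 0.0002778·V_3 - 0.0001961·V_6 = 0
  0.0009305·V_8 - 0.0001613·V_4 - 0.0007692·V_9 = 0
  0.03109·V_9 - 0.0303·V_5 - 0.0007692·V_8 - 0.00001333·V_10 = 0
  0.6251·V_10 - 0.00004167·V_6 - 0.00001333·V_9 = 0
Solving these 10 simultaneous equations (Gaussian elimination) gives:
  V_1 = 8.25 V, V_2 = 6.979 V, V_3 = 6.979 V, V_4 = 7.89 V
  V_5 = 7.889 V, V_6 = 7.849 V, V_7 = 6.856 V, V_8 = 7.886 V
  V_9 = 7.886 V, V_10 = 0.0006914 V
Part 1:
  Read off the nodal solution: V_2 = 6.979 V
Part 2:
  I_R1 = (V_0 - V_1)/R1 = (10 - 8.25)/82000 = 0.00002134 A
  Magnitude: I_R1 = 0.00002134 A
Part 3:
  I_R9 = (V_10 - V_11)/R9 = (0.0006914 - 0)/1.6 = 0.0004321 A
  P_R9 = I_R9² × R9 = (0.0004321)² × 1.6 = 0.0000002988 W
Part 4:
  Power in each resistor, P = (ΔV)²/R:
    P_R1 = (10 - 8.25)²/82000 = 0.00003733 W
    P_R2 = (8.25 - 6.979)²/82000 = 0.00001972 W
    P_R3 = (6.979 - 6.979)²/1.6 = 0.000000001851 W
    P_R4 = (7.89 - 7.889)²/1.8 = 0.0000007343 W
    P_R5 = (7.889 - 7.849)²/75 = 0.00002187 W
    P_R6 = (7.849 - 6.856)²/5100 = 0.000193 W
    P_R7 = (7.886 - 7.886)²/1300 = 0.0000000004888 W
    P_R8 = (7.886 - 0.0006914)²/75000 = 0.000829 W
    P_R9 = (0.0006914 - 0)²/1.6 = 0.0000002988 W
    P_R10 = (10 - 7.89)²/3300 = 0.001349 W
    P_R11 = (8.25 - 7.889)²/62000 = 0.000002107 W
    P_R12 = (6.979 - 7.849)²/47000 = 0.00001609 W
    P_R13 = (6.979 - 6.856)²/3600 = 0.000004164 W
    P_R14 = (7.89 - 7.886)²/6200 = 0.000000002331 W
    P_R15 = (7.889 - 7.886)²/33 = 0.0000003605 W
    P_R16 = (7.849 - 0.0006914)²/24000 = 0.002566 W
    P_R17 = (6.856 - 0)²/30000 = 0.001567 W
  P_total = P_R1 + P_R2 + P_R3 + P_R4 + P_R5 + P_R6 + P_R7 + P_R8 + P_R9 + P_R10 + P_R11 + P_R12 + P_R13 + P_R14 + P_R15 + P_R16 + P_R17 = 0.006607 W

Final answers:
1. V_2 = 6.979 V
2. I_R1 = 2.134e-05 A
3. P_R9 = 2.988e-07 W
4. P_total = 0.006607 W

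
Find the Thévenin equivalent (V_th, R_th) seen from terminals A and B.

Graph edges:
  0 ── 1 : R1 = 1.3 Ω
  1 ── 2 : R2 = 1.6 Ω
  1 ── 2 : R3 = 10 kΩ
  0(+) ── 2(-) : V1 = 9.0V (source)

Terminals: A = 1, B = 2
Step 1 — V_th is the open-circuit voltage V_A - V_B (nothing connected across the terminals).
Nodal analysis, taking node 2 as the 0 V reference.
Source V1 fixes V_0 = 9 V.
KCL at each unknown node (sum of currents leaving = 0; resistances in Ω):
  Node 1: (V_1 - 9)/1.3 + (V_1 - 0)/1.6 + (V_1 - 0)/10000 = 0
Collecting terms: 1.394 × V_1 = 6.923  =>  V_1 = 4.965 V
V_th = V_1 - V_2 = 4.965 - 0 = 4.965 V
Step 2 — R_th: zero the source — replace V1 by a short circuit (node 2 merges into node 0) — and find the resistance seen between A (node 1) and B (node 0).
Reduce the network between node 1 (A) and node 0 (B) by series/parallel combination:
  Rp1 = R1 ‖ R2 ‖ R3 (parallel, all between nodes 0 and 1) = 1/(1/1.3 + 1/1.6 + 1/10000) = 0.7172 Ω
R_th = 0.7172 Ω

Final answer: V_th = 4.965 V, R_th = 0.7172 Ω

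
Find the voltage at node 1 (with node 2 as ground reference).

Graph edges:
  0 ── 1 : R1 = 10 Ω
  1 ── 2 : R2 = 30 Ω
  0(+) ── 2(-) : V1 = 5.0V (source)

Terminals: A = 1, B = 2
Nodal analysis, taking node 2 as the 0 V reference.
Source V1 fixes V_0 = 5 V.
KCL at each unknown node (sum of currents leaving = 0; resistances in Ω):
  Node 1: (V_1 - 5)/10 + (V_1 - 0)/30 = 0
Collecting terms: 0.1333 × V_1 = 0.5  =>  V_1 = 3.75 V
The requested potential is V_1 = 3.75 V.

Final answer: V_1 = 3.75 V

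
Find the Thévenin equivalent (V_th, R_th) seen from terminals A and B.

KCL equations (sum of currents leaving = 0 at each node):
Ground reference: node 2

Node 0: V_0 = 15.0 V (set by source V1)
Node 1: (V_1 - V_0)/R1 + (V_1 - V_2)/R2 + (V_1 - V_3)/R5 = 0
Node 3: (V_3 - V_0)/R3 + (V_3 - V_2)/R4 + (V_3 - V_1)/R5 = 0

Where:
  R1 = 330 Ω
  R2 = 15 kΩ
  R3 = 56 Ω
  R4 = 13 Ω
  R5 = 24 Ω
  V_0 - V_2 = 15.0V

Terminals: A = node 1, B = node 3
Step 1 — V_th is the open-circuit voltage V_A - V_B (nothing connected across the terminals).
Nodal analysis, taking node 2 as the 0 V reference.
Source V1 fixes V_0 = 15 V.
KCL at each unknown node (sum of currents leaving = 0; resistances in Ω):
  Node 1: (V_1 - 15)/330 + (V_1 - 0)/15000 + (V_1 - V_3)/24 = 0
  Node 3: (V_3 - 15)/56 + (V_3 - 0)/13 + (V_3 - V_1)/24 = 0
Collecting terms (coefficients in siemens):
  0.04476·V_1 - 0.04167·V_3 = 0.04545
  0.1364·V_3 - 0.04167·V_1 = 0.2679
Determinant D = (0.04476)(0.1364) - (-0.04167)(-0.04167) = 0.004372
V_1 = [(0.04545)(0.1364) - (-0.04167)(0.2679)]/D = 3.972 V
V_3 = [(0.04476)(0.2679) - (0.04545)(-0.04167)]/D = 3.176 V
V_th = V_1 - V_3 = 3.972 - 3.176 = 0.7957 V
Step 2 — R_th: zero the source — replace V1 by a short circuit (node 2 merges into node 0) — and find the resistance seen between A (node 1) and B (node 3).
Reduce the network between node 1 (A) and node 3 (B) by series/parallel combination:
  Rp1 = R1 ‖ R2 (parallel, both between nodes 0 and 1) = 1/(1/330 + 1/15000) = 322.9 Ω
  Rp2 = R3 ‖ R4 (parallel, both between nodes 0 and 3) = 1/(1/56 + 1/13) = 10.55 Ω
  Rs1 = Rp1 + Rp2 (series, joined only at node 0) = 322.9 + 10.55 = 333.4 Ω
  Rp3 = R5 ‖ Rs1 (parallel, both between nodes 1 and 3) = 1/(1/24 + 1/333.4) = 22.39 Ω
R_th = 22.39 Ω

Final answer: V_th = 0.7957 V, R_th = 22.39 Ω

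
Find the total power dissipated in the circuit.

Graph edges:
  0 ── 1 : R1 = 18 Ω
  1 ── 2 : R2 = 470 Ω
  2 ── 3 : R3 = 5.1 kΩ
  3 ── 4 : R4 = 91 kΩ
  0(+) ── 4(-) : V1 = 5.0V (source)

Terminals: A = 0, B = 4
Nodal analysis, taking node 4 as the 0 V reference.
Source V1 fixes V_0 = 5 V.
KCL at each unknown node (sum of currents leaving = 0; resistances in Ω):
  Node 1: (V_1 - 5)/18 + (V_1 - V_2)/470 = 0
  Node 2: (V_2 - V_1)/470 + (V_2 - V_3)/5100 = 0
  Node 3: (V_3 - V_2)/5100 + (V_3 - 0)/91000 = 0
Collecting terms (coefficients in siemens):
  0.05768·V_1 - 0.002128·V_2 = 0.2778
  0.002324·V_2 - 0.002128·V_1 - 0.0001961·V_3 = 0
  0.0002071·V_3 - 0.0001961·V_2 = 0
Solving these 3 simultaneous equations (Gaussian elimination) gives:
  V_1 = 4.999 V, V_2 = 4.975 V, V_3 = 4.711 V
Power in each resistor, P = (ΔV)²/R:
  P_R1 = (5 - 4.999)²/18 = 0.00000004824 W
  P_R2 = (4.999 - 4.975)²/470 = 0.000001259 W
  P_R3 = (4.975 - 4.711)²/5100 = 0.00001367 W
  P_R4 = (4.711 - 0)²/91000 = 0.0002439 W
P_total = P_R1 + P_R2 + P_R3 + P_R4 = 0.0002588 W

Final answer: 0.0002588 W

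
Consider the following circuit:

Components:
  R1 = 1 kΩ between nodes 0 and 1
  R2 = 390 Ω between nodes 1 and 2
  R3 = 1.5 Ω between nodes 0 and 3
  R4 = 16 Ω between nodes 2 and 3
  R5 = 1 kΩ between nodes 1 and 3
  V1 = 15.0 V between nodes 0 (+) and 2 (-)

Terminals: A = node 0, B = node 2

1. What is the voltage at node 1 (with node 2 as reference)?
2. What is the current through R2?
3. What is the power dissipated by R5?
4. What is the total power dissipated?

Nodal analysis, taking node 2 as the 0 V reference.
Source V1 fixes V_0 = 15 V.
KCL at each unknown node (sum of currents leaving = 0; resistances in Ω):
  Node 1: (V_1 - 15)/1000 + (V_1 - 0)/390 + (V_1 - V_3)/1000 = 0
  Node 3: (V_3 - 15)/1.5 + (V_3 - 0)/16 + (V_3 - V_1)/1000 = 0
Collecting terms (coefficients in siemens):
  0.004564·V_1 - 0.001·V_3 = 0.015
  0.7302·V_3 - 0.001·V_1 = 10
Determinant D = (0.004564)(0.7302) - (-0.001)(-0.001) = 0.003332
V_1 = [(0.015)(0.7302) - (-0.001)(10)]/D = 6.289 V
V_3 = [(0.004564)(10) - (0.015)(-0.001)]/D = 13.7 V
Part 1:
  Read off the nodal solution: V_1 = 6.289 V
Part 2:
  I_R2 = (V_1 - V_2)/R2 = (6.289 - 0)/390 = 0.01613 A
  Magnitude: I_R2 = 0.01613 A
Part 3:
  I_R5 = (V_1 - V_3)/R5 = (6.289 - 13.7)/1000 = -0.007415 A
  P_R5 = I_R5² × R5 = (-0.007415)² × 1000 = 0.05498 W
Part 4:
  Power in each resistor, P = (ΔV)²/R:
    P_R1 = (15 - 6.289)²/1000 = 0.07588 W
    P_R2 = (6.289 - 0)²/390 = 0.1014 W
    P_R3 = (15 - 13.7)²/1.5 = 1.12 W
    P_R4 = (0 - 13.7)²/16 = 11.74 W
    P_R5 = (6.289 - 13.7)²/1000 = 0.05498 W
  P_total = P_R1 + P_R2 + P_R3 + P_R4 + P_R5 = 13.09 W

Final answers:
1. V_1 = 6.289 V
2. I_R2 = 0.01613 A
3. P_R5 = 0.05498 W
4. P_total = 13.09 W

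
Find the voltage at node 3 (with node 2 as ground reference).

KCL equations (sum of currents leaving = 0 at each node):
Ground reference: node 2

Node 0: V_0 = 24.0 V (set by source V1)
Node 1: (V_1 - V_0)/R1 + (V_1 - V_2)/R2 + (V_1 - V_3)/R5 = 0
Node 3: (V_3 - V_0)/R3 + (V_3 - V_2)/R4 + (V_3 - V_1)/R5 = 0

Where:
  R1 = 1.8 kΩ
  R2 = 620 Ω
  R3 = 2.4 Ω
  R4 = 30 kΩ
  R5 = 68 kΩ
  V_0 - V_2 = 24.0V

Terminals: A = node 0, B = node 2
Nodal analysis, taking node 2 as the 0 V reference.
Source V1 fixes V_0 = 24 V.
KCL at each unknown node (sum of currents leaving = 0; resistances in Ω):
  Node 1: (V_1 - 24)/1800 + (V_1 - 0)/620 + (V_1 - V_3)/68000 = 0
  Node 3: (V_3 - 24)/2.4 + (V_3 - 0)/30000 + (V_3 - V_1)/68000 = 0
Collecting terms (coefficients in siemens):
  0.002183·V_1 - 0.00001471·V_3 = 0.01333
  0.4167·V_3 - 0.00001471·V_1 = 10
Determinant D = (0.002183)(0.4167) - (-0.00001471)(-0.00001471) = 0.0009098
V_1 = [(0.01333)(0.4167) - (-0.00001471)(10)]/D = 6.269 V
V_3 = [(0.002183)(10) - (0.01333)(-0.00001471)]/D = 24 V
The requested potential is V_3 = 24 V.

Final answer: V_3 = 24 V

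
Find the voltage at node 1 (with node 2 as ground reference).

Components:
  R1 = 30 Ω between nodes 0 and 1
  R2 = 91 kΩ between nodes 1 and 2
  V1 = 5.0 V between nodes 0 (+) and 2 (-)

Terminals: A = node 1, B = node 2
Nodal analysis, taking node 2 as the 0 V reference.
Source V1 fixes V_0 = 5 V.
KCL at each unknown node (sum of currents leaving = 0; resistances in Ω):
  Node 1: (V_1 - 5)/30 + (V_1 - 0)/91000 = 0
Collecting terms: 0.03334 × V_1 = 0.1667  =>  V_1 = 4.998 V
The requested potential is V_1 = 4.998 V.

Final answer: V_1 = 4.998 V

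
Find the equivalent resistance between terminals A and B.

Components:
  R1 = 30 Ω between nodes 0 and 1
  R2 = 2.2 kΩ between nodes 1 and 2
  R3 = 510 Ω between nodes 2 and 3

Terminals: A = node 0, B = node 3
Reduce the network between node 0 (A) and node 3 (B) by series/parallel combination:
  Rs1 = R1 + R2 (series, joined only at node 1) = 30 + 2200 = 2230 Ω
  Rs2 = R3 + Rs1 (series, joined only at node 2) = 510 + 2230 = 2740 Ω
R_eq = 2.74 kΩ

Final answer: 2.74 kΩ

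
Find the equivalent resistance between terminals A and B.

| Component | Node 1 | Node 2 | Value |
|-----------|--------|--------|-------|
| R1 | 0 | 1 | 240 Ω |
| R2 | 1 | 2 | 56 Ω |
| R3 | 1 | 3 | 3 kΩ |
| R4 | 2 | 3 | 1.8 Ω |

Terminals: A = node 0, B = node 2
Reduce the network between node 0 (A) and node 2 (B) by series/parallel combination:
  Rs1 = R3 + R4 (series, joined only at node 3) = 3000 + 1.8 = 3002 Ω
  Rp1 = R2 ‖ Rs1 (parallel, both between nodes 1 and 2) = 1/(1/56 + 1/3002) = 54.97 Ω
  Rs2 = R1 + Rp1 (series, joined only at node 1) = 240 + 54.97 = 295 Ω
R_eq = 295 Ω

Final answer: 295 Ω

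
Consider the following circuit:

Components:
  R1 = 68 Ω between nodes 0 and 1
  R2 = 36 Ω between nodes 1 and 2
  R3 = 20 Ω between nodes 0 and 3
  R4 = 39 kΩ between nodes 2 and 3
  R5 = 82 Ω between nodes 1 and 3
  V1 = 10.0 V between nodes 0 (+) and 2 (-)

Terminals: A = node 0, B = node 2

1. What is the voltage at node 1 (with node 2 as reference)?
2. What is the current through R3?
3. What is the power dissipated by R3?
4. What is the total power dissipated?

Nodal analysis, taking node 2 as the 0 V reference.
Source V1 fixes V_0 = 10 V.
KCL at each unknown node (sum of currents leaving = 0; resistances in Ω):
  Node 1: (V_1 - 10)/68 + (V_1 - 0)/36 + (V_1 - V_3)/82 = 0
  Node 3: (V_3 - 10)/20 + (V_3 - 0)/39000 + (V_3 - V_1)/82 = 0
Collecting terms (coefficients in siemens):
  0.05468·V_1 - 0.0122·V_3 = 0.1471
  0.06222·V_3 - 0.0122·V_1 = 0.5
Determinant D = (0.05468)(0.06222) - (-0.0122)(-0.0122) = 0.003253
V_1 = [(0.1471)(0.06222) - (-0.0122)(0.5)]/D = 4.687 V
V_3 = [(0.05468)(0.5) - (0.1471)(-0.0122)]/D = 8.954 V
Part 1:
  Read off the nodal solution: V_1 = 4.687 V
Part 2:
  I_R3 = (V_0 - V_3)/R3 = (10 - 8.954)/20 = 0.05228 A
  Magnitude: I_R3 = 0.05228 A
Part 3:
  I_R3 = (V_0 - V_3)/R3 = (10 - 8.954)/20 = 0.05228 A
  P_R3 = I_R3² × R3 = (0.05228)² × 20 = 0.05466 W
Part 4:
  Power in each resistor, P = (ΔV)²/R:
    P_R1 = (10 - 4.687)²/68 = 0.4152 W
    P_R2 = (4.687 - 0)²/36 = 0.6101 W
    P_R3 = (10 - 8.954)²/20 = 0.05466 W
    P_R4 = (0 - 8.954)²/39000 = 0.002056 W
    P_R5 = (4.687 - 8.954)²/82 = 0.2221 W
  P_total = P_R1 + P_R2 + P_R3 + P_R4 + P_R5 = 1.304 W

Final answers:
1. V_1 = 4.687 V
2. I_R3 = 0.05228 A
3. P_R3 = 0.05466 W
4. P_total = 1.304 W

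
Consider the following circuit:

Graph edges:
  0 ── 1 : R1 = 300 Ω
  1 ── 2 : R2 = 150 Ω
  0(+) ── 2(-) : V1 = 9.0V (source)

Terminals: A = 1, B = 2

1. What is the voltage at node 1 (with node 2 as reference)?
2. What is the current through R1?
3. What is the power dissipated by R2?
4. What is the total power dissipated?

Nodal analysis, taking node 2 as the 0 V reference.
Source V1 fixes V_0 = 9 V.
KCL at each unknown node (sum of currents leaving = 0; resistances in Ω):
  Node 1: (V_1 - 9)/300 + (V_1 - 0)/150 = 0
Collecting terms: 0.01 × V_1 = 0.03  =>  V_1 = 3 V
Part 1:
  Read off the nodal solution: V_1 = 3 V
Part 2:
  I_R1 = (V_0 - V_1)/R1 = (9 - 3)/300 = 0.02 A
  Magnitude: I_R1 = 0.02 A
Part 3:
  I_R2 = (V_1 - V_2)/R2 = (3 - 0)/150 = 0.02 A
  P_R2 = I_R2² × R2 = (0.02)² × 150 = 0.06 W
Part 4:
  Power in each resistor, P = (ΔV)²/R:
    P_R1 = (9 - 3)²/300 = 0.12 W
    P_R2 = (3 - 0)²/150 = 0.06 W
  P_total = P_R1 + P_R2 = 0.18 W

Final answers:
1. V_1 = 3 V
2. I_R1 = 0.02 A
3. P_R2 = 0.06 W
4. P_total = 0.18 W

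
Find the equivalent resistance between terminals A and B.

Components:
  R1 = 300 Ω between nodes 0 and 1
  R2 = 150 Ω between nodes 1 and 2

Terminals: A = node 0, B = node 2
Reduce the network between node 0 (A) and node 2 (B) by series/parallel combination:
  Rs1 = R1 + R2 (series, joined only at node 1) = 300 + 150 = 450 Ω
R_eq = 450 Ω

Final answer: 450 Ω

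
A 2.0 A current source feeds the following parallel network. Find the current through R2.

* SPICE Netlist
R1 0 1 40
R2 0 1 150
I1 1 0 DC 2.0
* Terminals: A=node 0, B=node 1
All resistors sit directly between nodes 0 and 1, so they are in parallel and share one voltage V; the full source current 2 A splits among them.
1/R_par = 1/40 + 1/150 = 0.03167 S  =>  R_par = 31.58 Ω
V = I × R_par = 2 × 31.58 = 63.16 V
I_R2 = V/R2 = 63.16/150 = 0.4211 A

Final answer: 0.4211 A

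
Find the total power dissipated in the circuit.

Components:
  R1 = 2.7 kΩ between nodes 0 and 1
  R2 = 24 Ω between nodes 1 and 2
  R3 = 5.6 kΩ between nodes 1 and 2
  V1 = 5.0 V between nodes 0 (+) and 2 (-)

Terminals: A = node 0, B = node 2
Nodal analysis, taking node 2 as the 0 V reference.
Source V1 fixes V_0 = 5 V.
KCL at each unknown node (sum of currents leaving = 0; resistances in Ω):
  Node 1: (V_1 - 5)/2700 + (V_1 - 0)/24 + (V_1 - 0)/5600 = 0
Collecting terms: 0.04222 × V_1 = 0.001852  =>  V_1 = 0.04387 V
Power in each resistor, P = (ΔV)²/R:
  P_R1 = (5 - 0.04387)²/2700 = 0.009098 W
  P_R2 = (0.04387 - 0)²/24 = 0.00008018 W
  P_R3 = (0.04387 - 0)²/5600 = 0.0000003436 W
P_total = P_R1 + P_R2 + P_R3 = 0.009178 W

Final answer: 0.009178 W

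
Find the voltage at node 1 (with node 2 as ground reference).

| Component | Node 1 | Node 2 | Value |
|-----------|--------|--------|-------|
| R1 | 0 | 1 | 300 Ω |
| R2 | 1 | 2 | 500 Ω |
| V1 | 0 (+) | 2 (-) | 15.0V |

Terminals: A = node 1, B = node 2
Nodal analysis, taking node 2 as the 0 V reference.
Source V1 fixes V_0 = 15 V.
KCL at each unknown node (sum of currents leaving = 0; resistances in Ω):
  Node 1: (V_1 - 15)/300 + (V_1 - 0)/500 = 0
Collecting terms: 0.005333 × V_1 = 0.05  =>  V_1 = 9.375 V
The requested potential is V_1 = 9.375 V.

Final answer: V_1 = 9.375 V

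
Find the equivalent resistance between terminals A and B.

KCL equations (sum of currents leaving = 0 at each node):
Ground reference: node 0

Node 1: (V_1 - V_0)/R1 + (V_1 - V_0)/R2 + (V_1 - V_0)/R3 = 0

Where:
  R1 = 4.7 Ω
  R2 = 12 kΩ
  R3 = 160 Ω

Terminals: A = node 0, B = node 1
Reduce the network between node 0 (A) and node 1 (B) by series/parallel combination:
  Rp1 = R1 ‖ R2 ‖ R3 (parallel, all between nodes 0 and 1) = 1/(1/4.7 + 1/12000 + 1/160) = 4.564 Ω
R_eq = 4.564 Ω

Final answer: 4.564 Ω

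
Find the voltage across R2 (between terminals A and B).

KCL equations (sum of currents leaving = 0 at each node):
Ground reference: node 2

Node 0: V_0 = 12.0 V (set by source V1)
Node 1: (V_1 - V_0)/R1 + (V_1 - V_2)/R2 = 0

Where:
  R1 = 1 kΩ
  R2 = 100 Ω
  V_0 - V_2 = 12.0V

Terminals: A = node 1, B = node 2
R1 and R2 are in series across V1 (node 0 → node 1 → node 2), and the output A–B is taken across R2, so this is a voltage divider.
Series current: I = V1/(R1 + R2) = 12/(1000 + 100) = 12/1100 = 0.01091 A
V_R2 = I × R2 = V1 × R2/(R1 + R2) = 12 × 100/1100 = 1.091 V

Final answer: 1.091 V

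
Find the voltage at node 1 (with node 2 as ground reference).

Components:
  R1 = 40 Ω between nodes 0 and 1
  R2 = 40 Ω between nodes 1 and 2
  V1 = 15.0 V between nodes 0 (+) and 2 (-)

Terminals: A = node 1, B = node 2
Nodal analysis, taking node 2 as the 0 V reference.
Source V1 fixes V_0 = 15 V.
KCL at each unknown node (sum of currents leaving = 0; resistances in Ω):
  Node 1: (V_1 - 15)/40 + (V_1 - 0)/40 = 0
Collecting terms: 0.05 × V_1 = 0.375  =>  V_1 = 7.5 V
The requested potential is V_1 = 7.5 V.

Final answer: V_1 = 7.5 V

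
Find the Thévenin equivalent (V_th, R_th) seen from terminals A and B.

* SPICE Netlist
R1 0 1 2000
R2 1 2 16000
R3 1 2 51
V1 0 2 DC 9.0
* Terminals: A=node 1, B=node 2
Step 1 — V_th is the open-circuit voltage V_A - V_B (nothing connected across the terminals).
Nodal analysis, taking node 2 as the 0 V reference.
Source V1 fixes V_0 = 9 V.
KCL at each unknown node (sum of currents leaving = 0; resistances in Ω):
  Node 1: (V_1 - 9)/2000 + (V_1 - 0)/16000 + (V_1 - 0)/51 = 0
Collecting terms: 0.02017 × V_1 = 0.0045  =>  V_1 = 0.2231 V
V_th = V_1 - V_2 = 0.2231 - 0 = 0.2231 V
Step 2 — R_th: zero the source — replace V1 by a short circuit (node 2 merges into node 0) — and find the resistance seen between A (node 1) and B (node 0).
Reduce the network between node 1 (A) and node 0 (B) by series/parallel combination:
  Rp1 = R1 ‖ R2 ‖ R3 (parallel, all between nodes 0 and 1) = 1/(1/2000 + 1/16000 + 1/51) = 49.58 Ω
R_th = 49.58 Ω

Final answer: V_th = 0.2231 V, R_th = 49.58 Ω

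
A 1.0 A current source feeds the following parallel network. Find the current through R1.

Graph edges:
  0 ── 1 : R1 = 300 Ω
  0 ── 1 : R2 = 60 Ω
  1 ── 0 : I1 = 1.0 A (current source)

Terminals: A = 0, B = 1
All resistors sit directly between nodes 0 and 1, so they are in parallel and share one voltage V; the full source current 1 A splits among them.
1/R_par = 1/300 + 1/60 = 0.02 S  =>  R_par = 50 Ω
V = I × R_par = 1 × 50 = 50 V
I_R1 = V/R1 = 50/300 = 0.1667 A

Final answer: 0.1667 A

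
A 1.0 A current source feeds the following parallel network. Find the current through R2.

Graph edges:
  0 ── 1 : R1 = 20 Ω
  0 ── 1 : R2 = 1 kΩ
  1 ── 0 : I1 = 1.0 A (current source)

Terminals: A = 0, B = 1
All resistors sit directly between nodes 0 and 1, so they are in parallel and share one voltage V; the full source current 1 A splits among them.
1/R_par = 1/20 + 1/1000 = 0.051 S  =>  R_par = 19.61 Ω
V = I × R_par = 1 × 19.61 = 19.61 V
I_R2 = V/R2 = 19.61/1000 = 0.01961 A

Final answer: 0.01961 A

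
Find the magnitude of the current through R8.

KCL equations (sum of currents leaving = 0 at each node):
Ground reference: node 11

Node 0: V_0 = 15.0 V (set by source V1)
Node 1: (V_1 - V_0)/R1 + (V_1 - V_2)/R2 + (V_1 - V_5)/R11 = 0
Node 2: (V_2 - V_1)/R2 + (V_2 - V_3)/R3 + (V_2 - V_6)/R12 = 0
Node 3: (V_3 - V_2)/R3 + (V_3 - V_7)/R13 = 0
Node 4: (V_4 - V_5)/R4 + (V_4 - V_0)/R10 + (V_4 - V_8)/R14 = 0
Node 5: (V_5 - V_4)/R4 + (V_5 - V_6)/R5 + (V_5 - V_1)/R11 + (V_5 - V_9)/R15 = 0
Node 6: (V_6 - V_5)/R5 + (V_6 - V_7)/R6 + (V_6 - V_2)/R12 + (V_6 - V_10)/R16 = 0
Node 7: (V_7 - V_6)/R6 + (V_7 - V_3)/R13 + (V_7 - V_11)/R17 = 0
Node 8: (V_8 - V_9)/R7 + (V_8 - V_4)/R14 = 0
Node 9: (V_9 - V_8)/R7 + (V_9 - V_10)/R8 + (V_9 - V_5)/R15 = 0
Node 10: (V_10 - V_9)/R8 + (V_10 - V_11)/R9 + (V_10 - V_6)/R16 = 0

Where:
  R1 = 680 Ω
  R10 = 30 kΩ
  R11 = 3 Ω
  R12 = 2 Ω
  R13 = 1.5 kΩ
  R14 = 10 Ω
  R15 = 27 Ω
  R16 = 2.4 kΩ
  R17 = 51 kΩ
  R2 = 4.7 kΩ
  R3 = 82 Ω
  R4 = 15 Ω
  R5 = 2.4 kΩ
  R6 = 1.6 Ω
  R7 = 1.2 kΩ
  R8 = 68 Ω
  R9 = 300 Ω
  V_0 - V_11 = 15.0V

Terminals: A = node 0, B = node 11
Nodal analysis, taking node 11 as the 0 V reference.
Source V1 fixes V_0 = 15 V.
KCL at each unknown node (sum of currents leaving = 0; resistances in Ω):
  Node 1: (V_1 - 15)/680 + (V_1 - V_2)/4700 + (V_1 - V_5)/3 = 0
  Node 2: (V_2 - V_1)/4700 + (V_2 - V_3)/82 + (V_2 - V_6)/2 = 0
  Node 3: (V_3 - V_2)/82 + (V_3 - V_7)/1500 = 0
  Node 4: (V_4 - V_5)/15 + (V_4 - 15)/30000 + (V_4 - V_8)/10 = 0
  Node 5: (V_5 - V_4)/15 + (V_5 - V_6)/2400 + (V_5 - V_1)/3 + (V_5 - V_9)/27 = 0
  Node 6: (V_6 - V_5)/2400 + (V_6 - V_7)/1.6 + (V_6 - V_2)/2 + (V_6 - V_10)/2400 = 0
  Node 7: (V_7 - V_6)/1.6 + (V_7 - V_3)/1500 + (V_7 - 0)/51000 = 0
  Node 8: (V_8 - V_9)/1200 + (V_8 - V_4)/10 = 0
  Node 9: (V_9 - V_8)/1200 + (V_9 - V_10)/68 + (V_9 - V_5)/27 = 0
  Node 10: (V_10 - V_9)/68 + (V_10 - 0)/300 + (V_10 - V_6)/2400 = 0
Collecting terms (coefficients in siemens):
  0.335·V_1 - 0.0002128·V_2 - 0.3333·V_5 = 0.02206
  0.5124·V_2 - 0.0002128·V_1 - 0.0122·V_3 - 0.5·V_6 = 0
  0.01286·V_3 - 0.0122·V_2 - 0.0006667·V_7 = 0
  0.1667·V_4 - 0.06667·V_5 - 0.1·V_8 = 0.0005
  0.4375·V_5 - 0.3333·V_1 - 0.06667·V_4 - 0.0004167·V_6 - 0.03704·V_9 = 0
  1.126·V_6 - 0.5·V_2 - 0.0004167·V_5 - 0.625·V_7 - 0.0004167·V_10 = 0
  0.6257·V_7 - 0.0006667·V_3 - 0.625·V_6 = 0
  0.1008·V_8 - 0.1·V_4 - 0.0008333·V_9 = 0
  0.05258·V_9 - 0.03704·V_5 - 0.0008333·V_8 - 0.01471·V_10 = 0
  0.01846·V_10 - 0.0004167·V_6 - 0.01471·V_9 = 0
Solving these 10 simultaneous equations (Gaussian elimination) gives:
  V_1 = 5.57 V, V_2 = 4.926 V, V_3 = 4.926 V, V_4 = 5.529 V
  V_5 = 5.529 V, V_6 = 4.926 V, V_7 = 4.926 V, V_8 = 5.526 V
  V_9 = 5.164 V, V_10 = 4.226 V
I_R8 = (V_9 - V_10)/R8 = (5.164 - 4.226)/68 = 0.0138 A
|I_R8| = 0.0138 A

Final answer: |I_R8| = 0.0138 A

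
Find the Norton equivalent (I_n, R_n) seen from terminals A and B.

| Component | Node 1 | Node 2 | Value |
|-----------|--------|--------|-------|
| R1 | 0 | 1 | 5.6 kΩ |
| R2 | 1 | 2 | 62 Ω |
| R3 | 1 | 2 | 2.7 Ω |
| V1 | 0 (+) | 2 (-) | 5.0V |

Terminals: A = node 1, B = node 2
Find the Thévenin equivalent first; then I_n = V_th/R_th and R_n = R_th.
Step 1 — V_th is the open-circuit voltage V_A - V_B (nothing connected across the terminals).
Nodal analysis, taking node 2 as the 0 V reference.
Source V1 fixes V_0 = 5 V.
KCL at each unknown node (sum of currents leaving = 0; resistances in Ω):
  Node 1: (V_1 - 5)/5600 + (V_1 - 0)/62 + (V_1 - 0)/2.7 = 0
Collecting terms: 0.3867 × V_1 = 0.0008929  =>  V_1 = 0.002309 V
V_th = V_1 - V_2 = 0.002309 - 0 = 0.002309 V
Step 2 — R_th: zero the source — replace V1 by a short circuit (node 2 merges into node 0) — and find the resistance seen between A (node 1) and B (node 0).
Reduce the network between node 1 (A) and node 0 (B) by series/parallel combination:
  Rp1 = R1 ‖ R2 ‖ R3 (parallel, all between nodes 0 and 1) = 1/(1/5600 + 1/62 + 1/2.7) = 2.586 Ω
R_th = 2.586 Ω
I_n = V_th/R_th = 0.002309/2.586 = 0.0008929 A, and R_n = R_th = 2.586 Ω

Final answer: I_n = 0.0008929 A, R_n = 2.586 Ω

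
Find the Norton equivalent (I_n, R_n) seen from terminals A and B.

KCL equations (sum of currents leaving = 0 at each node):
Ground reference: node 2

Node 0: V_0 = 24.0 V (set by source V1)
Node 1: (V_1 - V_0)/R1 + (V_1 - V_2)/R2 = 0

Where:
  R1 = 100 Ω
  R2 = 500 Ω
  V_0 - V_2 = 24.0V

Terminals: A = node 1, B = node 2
Find the Thévenin equivalent first; then I_n = V_th/R_th and R_n = R_th.
Step 1 — V_th is the open-circuit voltage V_A - V_B (nothing connected across the terminals).
Nodal analysis, taking node 2 as the 0 V reference.
Source V1 fixes V_0 = 24 V.
KCL at each unknown node (sum of currents leaving = 0; resistances in Ω):
  Node 1: (V_1 - 24)/100 + (V_1 - 0)/500 = 0
Collecting terms: 0.012 × V_1 = 0.24  =>  V_1 = 20 V
V_th = V_1 - V_2 = 20 - 0 = 20 V
Step 2 — R_th: zero the source — replace V1 by a short circuit (node 2 merges into node 0) — and find the resistance seen between A (node 1) and B (node 0).
Reduce the network between node 1 (A) and node 0 (B) by series/parallel combination:
  Rp1 = R1 ‖ R2 (parallel, both between nodes 0 and 1) = 1/(1/100 + 1/500) = 83.33 Ω
R_th = 83.33 Ω
I_n = V_th/R_th = 20/83.33 = 0.24 A, and R_n = R_th = 83.33 Ω

Final answer: I_n = 0.24 A, R_n = 83.33 Ω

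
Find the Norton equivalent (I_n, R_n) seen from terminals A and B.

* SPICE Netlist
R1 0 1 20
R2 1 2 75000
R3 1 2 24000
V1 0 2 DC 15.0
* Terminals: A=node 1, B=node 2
Find the Thévenin equivalent first; then I_n = V_th/R_th and R_n = R_th.
Step 1 — V_th is the open-circuit voltage V_A - V_B (nothing connected across the terminals).
Nodal analysis, taking node 2 as the 0 V reference.
Source V1 fixes V_0 = 15 V.
KCL at each unknown node (sum of currents leaving = 0; resistances in Ω):
  Node 1: (V_1 - 15)/20 + (V_1 - 0)/75000 + (V_1 - 0)/24000 = 0
Collecting terms: 0.05006 × V_1 = 0.75  =>  V_1 = 14.98 V
V_th = V_1 - V_2 = 14.98 - 0 = 14.98 V
Step 2 — R_th: zero the source — replace V1 by a short circuit (node 2 merges into node 0) — and find the resistance seen between A (node 1) and B (node 0).
Reduce the network between node 1 (A) and node 0 (B) by series/parallel combination:
  Rp1 = R1 ‖ R2 ‖ R3 (parallel, all between nodes 0 and 1) = 1/(1/20 + 1/75000 + 1/24000) = 19.98 Ω
R_th = 19.98 Ω
I_n = V_th/R_th = 14.98/19.98 = 0.75 A, and R_n = R_th = 19.98 Ω

Final answer: I_n = 0.75 A, R_n = 19.98 Ω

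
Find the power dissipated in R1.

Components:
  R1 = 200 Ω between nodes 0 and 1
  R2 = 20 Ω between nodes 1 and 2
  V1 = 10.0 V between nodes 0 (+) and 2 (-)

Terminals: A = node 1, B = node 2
Nodal analysis, taking node 2 as the 0 V reference.
Source V1 fixes V_0 = 10 V.
KCL at each unknown node (sum of currents leaving = 0; resistances in Ω):
  Node 1: (V_1 - 10)/200 + (V_1 - 0)/20 = 0
Collecting terms: 0.055 × V_1 = 0.05  =>  V_1 = 0.9091 V
I_R1 = (V_0 - V_1)/R1 = (10 - 0.9091)/200 = 0.04545 A
P_R1 = I_R1² × R1 = (0.04545)² × 200 = 0.4132 W

Final answer: 0.4132 W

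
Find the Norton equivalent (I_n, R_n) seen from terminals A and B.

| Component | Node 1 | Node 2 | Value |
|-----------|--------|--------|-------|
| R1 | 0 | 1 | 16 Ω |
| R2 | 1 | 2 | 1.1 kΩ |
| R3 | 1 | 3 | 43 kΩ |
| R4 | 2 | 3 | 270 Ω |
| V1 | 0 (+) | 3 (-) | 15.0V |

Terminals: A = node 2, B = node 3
Find the Thévenin equivalent first; then I_n = V_th/R_th and R_n = R_th.
Step 1 — V_th is the open-circuit voltage V_A - V_B (nothing connected across the terminals).
Nodal analysis, taking node 3 as the 0 V reference.
Source V1 fixes V_0 = 15 V.
KCL at each unknown node (sum of currents leaving = 0; resistances in Ω):
  Node 1: (V_1 - 15)/16 + (V_1 - V_2)/1100 + (V_1 - 0)/43000 = 0
  Node 2: (V_2 - V_1)/1100 + (V_2 - 0)/270 = 0
Collecting terms (coefficients in siemens):
  0.06343·V_1 - 0.0009091·V_2 = 0.9375
  0.004613·V_2 - 0.0009091·V_1 = 0
Determinant D = (0.06343)(0.004613) - (-0.0009091)(-0.0009091) = 0.0002918
V_1 = [(0.9375)(0.004613) - (-0.0009091)(0)]/D = 14.82 V
V_2 = [(0.06343)(0) - (0.9375)(-0.0009091)]/D = 2.921 V
V_th = V_2 - V_3 = 2.921 - 0 = 2.921 V
Step 2 — R_th: zero the source — replace V1 by a short circuit (node 3 merges into node 0) — and find the resistance seen between A (node 2) and B (node 0).
Reduce the network between node 2 (A) and node 0 (B) by series/parallel combination:
  Rp1 = R1 ‖ R3 (parallel, both between nodes 0 and 1) = 1/(1/16 + 1/43000) = 15.99 Ω
  Rs1 = R2 + Rp1 (series, joined only at node 1) = 1100 + 15.99 = 1116 Ω
  Rp2 = R4 ‖ Rs1 (parallel, both between nodes 0 and 2) = 1/(1/270 + 1/1116) = 217.4 Ω
R_th = 217.4 Ω
I_n = V_th/R_th = 2.921/217.4 = 0.01344 A, and R_n = R_th = 217.4 Ω

Final answer: I_n = 0.01344 A, R_n = 217.4 Ω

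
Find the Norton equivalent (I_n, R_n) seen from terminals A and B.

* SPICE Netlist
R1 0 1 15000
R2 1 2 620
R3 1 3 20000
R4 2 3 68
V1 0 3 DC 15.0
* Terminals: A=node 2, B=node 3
Find the Thévenin equivalent first; then I_n = V_th/R_th and R_n = R_th.
Step 1 — V_th is the open-circuit voltage V_A - V_B (nothing connected across the terminals).
Nodal analysis, taking node 3 as the 0 V reference.
Source V1 fixes V_0 = 15 V.
KCL at each unknown node (sum of currents leaving = 0; resistances in Ω):
  Node 1: (V_1 - 15)/15000 + (V_1 - V_2)/620 + (V_1 - 0)/20000 = 0
  Node 2: (V_2 - V_1)/620 + (V_2 - 0)/68 = 0
Collecting terms (coefficients in siemens):
  0.00173·V_1 - 0.001613·V_2 = 0.001
  0.01632·V_2 - 0.001613·V_1 = 0
Determinant D = (0.00173)(0.01632) - (-0.001613)(-0.001613) = 0.00002562
V_1 = [(0.001)(0.01632) - (-0.001613)(0)]/D = 0.6369 V
V_2 = [(0.00173)(0) - (0.001)(-0.001613)]/D = 0.06295 V
V_th = V_2 - V_3 = 0.06295 - 0 = 0.06295 V
Step 2 — R_th: zero the source — replace V1 by a short circuit (node 3 merges into node 0) — and find the resistance seen between A (node 2) and B (node 0).
Reduce the network between node 2 (A) and node 0 (B) by series/parallel combination:
  Rp1 = R1 ‖ R3 (parallel, both between nodes 0 and 1) = 1/(1/15000 + 1/20000) = 8571 Ω
  Rs1 = R2 + Rp1 (series, joined only at node 1) = 620 + 8571 = 9191 Ω
  Rp2 = R4 ‖ Rs1 (parallel, both between nodes 0 and 2) = 1/(1/68 + 1/9191) = 67.5 Ω
R_th = 67.5 Ω
I_n = V_th/R_th = 0.06295/67.5 = 0.0009325 A, and R_n = R_th = 67.5 Ω

Final answer: I_n = 0.0009325 A, R_n = 67.5 Ω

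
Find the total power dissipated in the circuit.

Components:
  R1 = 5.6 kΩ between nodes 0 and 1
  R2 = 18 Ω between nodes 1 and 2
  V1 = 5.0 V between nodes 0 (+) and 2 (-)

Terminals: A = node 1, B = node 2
Nodal analysis, taking node 2 as the 0 V reference.
Source V1 fixes V_0 = 5 V.
KCL at each unknown node (sum of currents leaving = 0; resistances in Ω):
  Node 1: (V_1 - 5)/5600 + (V_1 - 0)/18 = 0
Collecting terms: 0.05573 × V_1 = 0.0008929  =>  V_1 = 0.01602 V
Power in each resistor, P = (ΔV)²/R:
  P_R1 = (5 - 0.01602)²/5600 = 0.004436 W
  P_R2 = (0.01602 - 0)²/18 = 0.00001426 W
P_total = P_R1 + P_R2 = 0.00445 W

Final answer: 0.00445 W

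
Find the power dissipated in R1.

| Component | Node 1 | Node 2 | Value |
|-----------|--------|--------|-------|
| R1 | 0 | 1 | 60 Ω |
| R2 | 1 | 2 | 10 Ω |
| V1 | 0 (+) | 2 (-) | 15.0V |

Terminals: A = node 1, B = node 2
Nodal analysis, taking node 2 as the 0 V reference.
Source V1 fixes V_0 = 15 V.
KCL at each unknown node (sum of currents leaving = 0; resistances in Ω):
  Node 1: (V_1 - 15)/60 + (V_1 - 0)/10 = 0
Collecting terms: 0.1167 × V_1 = 0.25  =>  V_1 = 2.143 V
I_R1 = (V_0 - V_1)/R1 = (15 - 2.143)/60 = 0.2143 A
P_R1 = I_R1² × R1 = (0.2143)² × 60 = 2.755 W

Final answer: 2.755 W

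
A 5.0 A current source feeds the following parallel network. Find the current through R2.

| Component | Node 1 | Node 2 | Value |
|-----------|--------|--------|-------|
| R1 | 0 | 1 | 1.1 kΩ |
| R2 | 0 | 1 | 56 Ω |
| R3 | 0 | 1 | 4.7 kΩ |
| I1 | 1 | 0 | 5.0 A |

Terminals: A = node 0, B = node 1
All resistors sit directly between nodes 0 and 1, so they are in parallel and share one voltage V; the full source current 5 A splits among them.
1/R_par = 1/1100 + 1/56 + 1/4700 = 0.01898 S  =>  R_par = 52.69 Ω
V = I × R_par = 5 × 52.69 = 263.4 V
I_R2 = V/R2 = 263.4/56 = 4.704 A

Final answer: 4.704 A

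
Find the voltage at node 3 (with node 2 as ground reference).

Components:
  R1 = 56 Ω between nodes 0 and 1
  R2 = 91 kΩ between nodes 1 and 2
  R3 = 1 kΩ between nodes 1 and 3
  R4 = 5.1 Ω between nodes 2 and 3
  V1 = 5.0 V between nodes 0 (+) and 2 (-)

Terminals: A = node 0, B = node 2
Nodal analysis, taking node 2 as the 0 V reference.
Source V1 fixes V_0 = 5 V.
KCL at each unknown node (sum of currents leaving = 0; resistances in Ω):
  Node 1: (V_1 - 5)/56 + (V_1 - 0)/91000 + (V_1 - V_3)/1000 = 0
  Node 3: (V_3 - V_1)/1000 + (V_3 - 0)/5.1 = 0
Collecting terms (coefficients in siemens):
  0.01887·V_1 - 0.001·V_3 = 0.08929
  0.1971·V_3 - 0.001·V_1 = 0
Determinant D = (0.01887)(0.1971) - (-0.001)(-0.001) = 0.003718
V_1 = [(0.08929)(0.1971) - (-0.001)(0)]/D = 4.733 V
V_3 = [(0.01887)(0) - (0.08929)(-0.001)]/D = 0.02402 V
The requested potential is V_3 = 0.02402 V.

Final answer: V_3 = 0.02402 V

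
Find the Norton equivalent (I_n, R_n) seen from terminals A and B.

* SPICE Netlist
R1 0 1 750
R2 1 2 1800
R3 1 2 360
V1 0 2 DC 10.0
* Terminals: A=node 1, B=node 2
Find the Thévenin equivalent first; then I_n = V_th/R_th and R_n = R_th.
Step 1 — V_th is the open-circuit voltage V_A - V_B (nothing connected across the terminals).
Nodal analysis, taking node 2 as the 0 V reference.
Source V1 fixes V_0 = 10 V.
KCL at each unknown node (sum of currents leaving = 0; resistances in Ω):
  Node 1: (V_1 - 10)/750 + (V_1 - 0)/1800 + (V_1 - 0)/360 = 0
Collecting terms: 0.004667 × V_1 = 0.01333  =>  V_1 = 2.857 V
V_th = V_1 - V_2 = 2.857 - 0 = 2.857 V
Step 2 — R_th: zero the source — replace V1 by a short circuit (node 2 merges into node 0) — and find the resistance seen between A (node 1) and B (node 0).
Reduce the network between node 1 (A) and node 0 (B) by series/parallel combination:
  Rp1 = R1 ‖ R2 ‖ R3 (parallel, all between nodes 0 and 1) = 1/(1/750 + 1/1800 + 1/360) = 214.3 Ω
R_th = 214.3 Ω
I_n = V_th/R_th = 2.857/214.3 = 0.01333 A, and R_n = R_th = 214.3 Ω

Final answer: I_n = 0.01333 A, R_n = 214.3 Ω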